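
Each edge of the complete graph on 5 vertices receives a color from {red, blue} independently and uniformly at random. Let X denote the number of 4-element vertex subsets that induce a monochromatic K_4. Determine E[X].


Let X = Σ_S X_S over the C(5, 4) = 5 subsets S of size 4, where X_S = 1 if the K_4 on S is monochromatic.
For a fixed S, the K_4 on S has C(4, 2) = 6 edges. P[all 6 edges red] = (1/2)^6, and likewise for blue, so P[monochromatic] = 2·(1/2)^6 = 2^{1 − 6} = 1/32.
By linearity of expectation: E[X] = C(5, 4) · 2^{1 − 6} = 5 · 1/32 = 5/32.
Numerically: E[X] ≈ 0.1562.

E[X] = C(5,4)·2^(1−C(4,2)) = 5/32 ≈ 0.1562.


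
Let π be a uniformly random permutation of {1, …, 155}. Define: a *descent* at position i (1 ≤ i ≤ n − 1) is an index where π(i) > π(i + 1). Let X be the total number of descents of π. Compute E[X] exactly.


Write X = Σ X_I over i = 1, …, 154, with X_I the indicator of one descent.
There are 154 indicators.
For each fixed i, the pair (π(i), π(i+1)) is a uniformly random ordered pair of distinct values from {1, …, 155}; by symmetry P[π(i) > π(i+1)] = 1/2.
By linearity: E[X] = 154 · (1/2) = (155 − 1) · (1/2) = 77 ≈ 77.000.

E[X] = 77 = 77.000.


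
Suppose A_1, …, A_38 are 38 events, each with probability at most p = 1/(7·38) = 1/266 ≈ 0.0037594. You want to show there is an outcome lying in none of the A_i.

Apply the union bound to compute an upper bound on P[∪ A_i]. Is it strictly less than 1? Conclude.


Union bound: P[∪_{i=1}^{38} A_i] ≤ Σ_i P[A_i] ≤ 38·p = 38·(1/266) = 1/7.
Numerically: 1/7 ≈ 0.1428571.
Is 1/7 < 1? YES.
Since P[∪ A_i] ≤ 1/7 < 1, the complement has P[∩ A_i^c] ≥ 1 − 1/7 = 6/7 > 0, so some outcome avoids every A_i.

38·p = 1/7 ≈ 0.1428571; existence CERTIFIED by the union bound.


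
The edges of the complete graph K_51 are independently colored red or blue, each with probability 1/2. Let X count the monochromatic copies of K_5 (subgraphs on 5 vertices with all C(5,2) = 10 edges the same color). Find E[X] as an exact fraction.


Let X = Σ_S X_S over the C(51, 5) = 2349060 subsets S of size 5, where X_S = 1 if the K_5 on S is monochromatic.
For a fixed S, the K_5 on S has C(5, 2) = 10 edges. P[all 10 edges red] = (1/2)^10, and likewise for blue, so P[monochromatic] = 2·(1/2)^10 = 2^{1 − 10} = 1/512.
Summing: E[X] = C(51, 5) · 2^{1 − 10} = 2349060 · 1/512 = 587265/128.
Numerically: E[X] ≈ 4588.0078.

E[X] = C(51,5)·2^(1−C(5,2)) = 587265/128 ≈ 4588.0078.


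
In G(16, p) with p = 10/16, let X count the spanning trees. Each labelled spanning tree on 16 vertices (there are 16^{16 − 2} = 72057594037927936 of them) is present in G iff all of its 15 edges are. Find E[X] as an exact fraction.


K_16 has 16^{16 − 2} = 72057594037927936 labelled spanning trees.
For each such spanning tree H, let X_H = 1 if all 15 edges of H are present in G. Then P[X_H = 1] = p^{15} = (5/8)^{15} = 30517578125/35184372088832.
Summing the indicators: E[X] = Σ_H E[X_H] = 72057594037927936 · p^{15} = 72057594037927936 · 30517578125/35184372088832 = 62500000000000.
Numerically: E[X] ≈ 6.25e+13.

E[X] = 72057594037927936 · (5/8)^{15} = 62500000000000 ≈ 6.25e+13.


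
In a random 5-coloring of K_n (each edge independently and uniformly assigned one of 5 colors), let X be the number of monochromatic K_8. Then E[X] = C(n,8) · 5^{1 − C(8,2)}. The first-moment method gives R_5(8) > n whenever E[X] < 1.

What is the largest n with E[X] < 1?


We need C(n, 8) · 5^{1 − 28} < 1, i.e. C(n, 8) < 5^{28 − 1} = 7450580596923828125.
Check values of n near the boundary:
  n = 858: C(858, 8) = 7049584530256467771; 7049584530256467771 < 7450580596923828125? YES
  n = 859: C(859, 8) = 7115855595170747139; 7115855595170747139 < 7450580596923828125? YES
  n = 860: C(860, 8) = 7182671140665308145; 7182671140665308145 < 7450580596923828125? YES
  n = 861: C(861, 8) = 7250034996615275865; 7250034996615275865 < 7450580596923828125? YES
  n = 862: C(862, 8) = 7317951015318931845; 7317951015318931845 < 7450580596923828125? YES
  n = 863: C(863, 8) = 7386423071602617757; 7386423071602617757 < 7450580596923828125? YES
  n = 864: C(864, 8) = 7455455062926006708; 7455455062926006708 < 7450580596923828125? NO
  n = 865: C(865, 8) = 7525050909487743060; 7525050909487743060 < 7450580596923828125? NO
The largest n with C(n, 8) < 7450580596923828125 is n = 863 (where E[X] = 7386423071602617757/7450580596923828125 ≈ 0.991). Hence R_5(8) > 863, i.e. R_5(8) ≥ 864.

Largest n = 863; hence R_5(8) > 863.


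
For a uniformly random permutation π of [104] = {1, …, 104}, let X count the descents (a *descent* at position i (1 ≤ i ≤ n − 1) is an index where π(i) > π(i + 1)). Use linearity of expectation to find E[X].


Write X = Σ X_I over i = 1, …, 103, with X_I the indicator of one descent.
There are 103 indicators.
For each fixed i, the pair (π(i), π(i+1)) is a uniformly random ordered pair of distinct values from {1, …, 104}; by symmetry P[π(i) > π(i+1)] = 1/2.
By linearity: E[X] = 103 · (1/2) = (104 − 1) · (1/2) = 103/2 ≈ 51.5000.

E[X] = 103/2 = 51.5000.


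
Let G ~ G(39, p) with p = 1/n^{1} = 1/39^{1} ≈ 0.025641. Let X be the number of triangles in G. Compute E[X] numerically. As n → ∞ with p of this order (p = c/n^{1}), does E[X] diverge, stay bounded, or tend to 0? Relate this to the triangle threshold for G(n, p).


Number of potential triangles: C(39, 3) = 9139.
Each occurs with probability p³ ≈ (0.025641)³ ≈ 1.68580050e-05.
By linearity: E[X] = C(39, 3)·p³ ≈ 9139 · 1.68580050e-05 ≈ 0.154065.
Here α = 1, so p = 1/n is exactly at the triangle threshold p ~ 1/n. Asymptotically E[X] → c³/6 = 1³/6 = 1/6 ≈ 0.166667, a bounded constant. In this regime the triangle count is asymptotically Poisson(c³/6).

E[X] ≈ 0.154065; in regime p = Θ(1/n^{1}) E[X] stays bounded (at the triangle threshold p ~ 1/n).


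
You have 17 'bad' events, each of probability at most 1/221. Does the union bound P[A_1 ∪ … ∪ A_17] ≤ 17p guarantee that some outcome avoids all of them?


Union bound: P[∪_{i=1}^{17} A_i] ≤ Σ_i P[A_i] ≤ 17·p = 17·(1/221) = 1/13.
Numerically: 1/13 ≈ 0.07692.
Is 1/13 < 1? YES.
Since P[∪ A_i] ≤ 1/13 < 1, the complement has P[∩ A_i^c] ≥ 1 − 1/13 = 12/13 > 0, so some outcome avoids every A_i.

17·p = 1/13 ≈ 0.07692; existence CERTIFIED by the union bound.


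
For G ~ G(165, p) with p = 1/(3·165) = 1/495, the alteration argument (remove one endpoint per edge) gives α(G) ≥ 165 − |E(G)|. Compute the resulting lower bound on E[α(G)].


E[|E(G)|] = C(165, 2)·p = 13530 · (1/495) = 82/3.
E[α(G)] ≥ n − E[|E(G)|] = 165 − 82/3 = 413/3.
Numerically: ≈ 137.667.
(This is only a lower bound; the true E[α(G)] may be larger.)

E[α(G)] ≥ 413/3 ≈ 137.667.


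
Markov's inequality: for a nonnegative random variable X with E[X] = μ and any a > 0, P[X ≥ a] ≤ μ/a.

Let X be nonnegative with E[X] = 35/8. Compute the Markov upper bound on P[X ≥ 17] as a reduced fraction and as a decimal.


μ = E[X] = 35/8, a = 17.
Markov: P[X ≥ 17] ≤ μ/a = (35/8)/17 = 35/136.
Numerically: ≈ 0.257.
(Since a = 17 > μ = 4.375, the bound 35/136 is < 1 and informative.)

P[X ≥ 17] ≤ 35/136 ≈ 0.257.


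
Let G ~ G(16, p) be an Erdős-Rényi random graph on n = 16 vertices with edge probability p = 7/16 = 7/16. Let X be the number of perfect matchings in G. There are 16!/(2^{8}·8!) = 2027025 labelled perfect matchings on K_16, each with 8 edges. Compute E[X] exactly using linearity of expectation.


K_16 has 16!/(2^{8}·8!) = 2027025 labelled perfect matchings.
For each such perfect matching H, let X_H = 1 if all 8 edges of H are present in G. Then P[X_H = 1] = p^{8} = (7/16)^{8} = 5764801/4294967296.
By linearity: E[X] = Σ_H E[X_H] = 2027025 · p^{8} = 2027025 · 5764801/4294967296 = 11685395747025/4294967296.
Numerically: E[X] ≈ 2.72e+03.

E[X] = 2027025 · (7/16)^{8} = 11685395747025/4294967296 ≈ 2.72e+03.


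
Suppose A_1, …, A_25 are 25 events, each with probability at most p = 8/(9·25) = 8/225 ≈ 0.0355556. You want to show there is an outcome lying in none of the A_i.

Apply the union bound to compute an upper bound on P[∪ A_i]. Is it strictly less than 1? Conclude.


Union bound: P[∪_{i=1}^{25} A_i] ≤ Σ_i P[A_i] ≤ 25·p = 25·(8/225) = 8/9.
Numerically: 8/9 ≈ 0.8888889.
Is 8/9 < 1? YES.
Since P[∪ A_i] ≤ 8/9 < 1, the complement has P[∩ A_i^c] ≥ 1 − 8/9 = 1/9 > 0, so some outcome avoids every A_i.

25·p = 8/9 ≈ 0.8888889; existence CERTIFIED by the union bound.


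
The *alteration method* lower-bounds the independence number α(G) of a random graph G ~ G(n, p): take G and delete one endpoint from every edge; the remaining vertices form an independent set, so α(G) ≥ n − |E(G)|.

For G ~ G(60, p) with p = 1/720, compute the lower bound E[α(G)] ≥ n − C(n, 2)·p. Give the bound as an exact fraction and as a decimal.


E[|E(G)|] = C(60, 2)·p = 1770 · (1/720) = 59/24.
E[α(G)] ≥ n − E[|E(G)|] = 60 − 59/24 = 1381/24.
Numerically: ≈ 57.54167.
(This is only a lower bound; the true E[α(G)] may be larger.)

E[α(G)] ≥ 1381/24 ≈ 57.54167.


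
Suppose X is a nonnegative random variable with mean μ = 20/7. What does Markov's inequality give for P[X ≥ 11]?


μ = E[X] = 20/7, a = 11.
Markov: P[X ≥ 11] ≤ μ/a = (20/7)/11 = 20/77.
Numerically: ≈ 0.25974.
(Since a = 11 > μ = 2.85714, the bound 20/77 is < 1 and informative.)

P[X ≥ 11] ≤ 20/77 ≈ 0.25974.


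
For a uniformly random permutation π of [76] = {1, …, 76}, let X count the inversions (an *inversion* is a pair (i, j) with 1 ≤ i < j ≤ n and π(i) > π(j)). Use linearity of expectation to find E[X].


Write X = Σ X_I over the C(76, 2) = 2850 pairs i < j, with X_I the indicator of one inversion.
There are 2850 indicators.
For each fixed pair i < j, the values π(i) and π(j) are two distinct elements of {1, …, 76} in uniformly random order; by symmetry P[π(i) > π(j)] = 1/2.
By linearity: E[X] = 2850 · (1/2) = C(76, 2) · (1/2) = 2850/2 = 1425 ≈ 1425.000000.

E[X] = 1425 = 1425.000000.


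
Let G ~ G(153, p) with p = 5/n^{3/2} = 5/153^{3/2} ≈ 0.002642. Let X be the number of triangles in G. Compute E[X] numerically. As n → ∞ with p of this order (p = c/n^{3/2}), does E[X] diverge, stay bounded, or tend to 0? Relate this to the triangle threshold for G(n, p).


Number of potential triangles: C(153, 3) = 585276.
Each occurs with probability p³ ≈ (0.002642)³ ≈ 1.84415990e-08.
By linearity: E[X] = C(153, 3)·p³ ≈ 585276 · 1.84415990e-08 ≈ 0.010793.
Since α = 3/2 > 1, p = c/n^{3/2} = o(1/n) is below the triangle threshold p ~ 1/n. Asymptotically E[X] ~ (c³/6)·n^{3(1−α)} = (5³/6)·n^{-1.5} → 0, so by Markov's inequality G has no triangles w.h.p.

E[X] ≈ 0.010793; in regime p = Θ(1/n^{3/2}) E[X] tends to 0 (below the triangle threshold p ~ 1/n).


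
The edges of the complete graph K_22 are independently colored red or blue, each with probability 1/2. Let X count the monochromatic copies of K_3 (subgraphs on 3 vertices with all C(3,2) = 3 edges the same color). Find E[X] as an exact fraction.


Let X = Σ_S X_S over the C(22, 3) = 1540 subsets S of size 3, where X_S = 1 if the K_3 on S is monochromatic.
For a fixed S, the K_3 on S has C(3, 2) = 3 edges. P[all 3 edges red] = (1/2)^3, and likewise for blue, so P[monochromatic] = 2·(1/2)^3 = 2^{1 − 3} = 1/4.
By linearity: E[X] = C(22, 3) · 2^{1 − 3} = 1540 · 1/4 = 385.
Numerically: E[X] ≈ 385.000.

E[X] = C(22,3)·2^(1−C(3,2)) = 385 ≈ 385.000.


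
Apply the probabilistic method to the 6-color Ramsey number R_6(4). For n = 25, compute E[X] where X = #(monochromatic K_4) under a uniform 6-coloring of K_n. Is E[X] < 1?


E[X] = C(25, 4) · 6^{1 − 6} = 12650 · 6^{−5} = 12650/7776.
As a reduced fraction: E[X] = 6325/3888 ≈ 1.62680.
Is E[X] < 1? NO.
Since E[X] ≥ 1, the first-moment bound is inconclusive at n = 25; it does NOT by itself certify R_6(4) > 25.

E[X] = 6325/3888 ≈ 1.62680; E[X] ≥ 1; first-moment method inconclusive here.


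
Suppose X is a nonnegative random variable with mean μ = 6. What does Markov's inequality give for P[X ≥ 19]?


μ = E[X] = 6, a = 19.
Markov: P[X ≥ 19] ≤ μ/a = (6)/19 = 6/19.
Numerically: ≈ 0.316.
(Since a = 19 > μ = 6.000, the bound 6/19 is < 1 and informative.)

P[X ≥ 19] ≤ 6/19 ≈ 0.316.


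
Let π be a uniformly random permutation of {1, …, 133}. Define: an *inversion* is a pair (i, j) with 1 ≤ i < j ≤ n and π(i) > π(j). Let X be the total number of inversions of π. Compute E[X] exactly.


Write X = Σ X_I over the C(133, 2) = 8778 pairs i < j, with X_I the indicator of one inversion.
There are 8778 indicators.
For each fixed pair i < j, the values π(i) and π(j) are two distinct elements of {1, …, 133} in uniformly random order; by symmetry P[π(i) > π(j)] = 1/2.
By linearity: E[X] = 8778 · (1/2) = C(133, 2) · (1/2) = 8778/2 = 4389 ≈ 4389.0000.

E[X] = 4389 = 4389.0000.


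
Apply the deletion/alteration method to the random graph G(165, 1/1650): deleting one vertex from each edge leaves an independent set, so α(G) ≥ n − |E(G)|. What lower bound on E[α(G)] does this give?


E[|E(G)|] = C(165, 2)·p = 13530 · (1/1650) = 41/5.
E[α(G)] ≥ n − E[|E(G)|] = 165 − 41/5 = 784/5.
Numerically: ≈ 156.80000.
(This is only a lower bound; the true E[α(G)] may be larger.)

E[α(G)] ≥ 784/5 ≈ 156.80000.


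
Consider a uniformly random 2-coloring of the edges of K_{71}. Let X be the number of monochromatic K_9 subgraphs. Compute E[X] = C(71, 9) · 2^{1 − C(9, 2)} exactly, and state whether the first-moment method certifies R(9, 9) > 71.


E[X] = C(71, 9) · 2^{1 − 36} = 74473879480 · 2^{−35} = 74473879480/34359738368.
As a reduced fraction: E[X] = 9309234935/4294967296 ≈ 2.167.
Is E[X] < 1? NO.
Since E[X] ≥ 1, the first-moment bound is inconclusive at n = 71; it does NOT by itself certify R(9, 9) > 71.

E[X] = 9309234935/4294967296 ≈ 2.167; E[X] ≥ 1; first-moment method inconclusive here.


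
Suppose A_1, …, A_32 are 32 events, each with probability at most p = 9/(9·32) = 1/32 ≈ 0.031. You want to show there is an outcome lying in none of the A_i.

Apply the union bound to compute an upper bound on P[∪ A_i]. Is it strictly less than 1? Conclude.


Union bound: P[∪_{i=1}^{32} A_i] ≤ Σ_i P[A_i] ≤ 32·p = 32·(1/32) = 1.
Numerically: 1 ≈ 1.000.
Is 1 < 1? NO.
Since the bound 1 is ≥ 1, the union bound is uninformative here; it does NOT by itself certify existence.

32·p = 1 ≈ 1.000; existence NOT certified by the union bound.


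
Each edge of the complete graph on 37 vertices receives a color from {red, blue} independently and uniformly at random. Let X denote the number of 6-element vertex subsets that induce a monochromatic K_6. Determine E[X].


Let X = Σ_S X_S over the C(37, 6) = 2324784 subsets S of size 6, where X_S = 1 if the K_6 on S is monochromatic.
For a fixed S, the K_6 on S has C(6, 2) = 15 edges. P[all 15 edges red] = (1/2)^15, and likewise for blue, so P[monochromatic] = 2·(1/2)^15 = 2^{1 − 15} = 1/16384.
By linearity of expectation: E[X] = C(37, 6) · 2^{1 − 15} = 2324784 · 1/16384 = 145299/1024.
Numerically: E[X] ≈ 141.89355.

E[X] = C(37,6)·2^(1−C(6,2)) = 145299/1024 ≈ 141.89355.


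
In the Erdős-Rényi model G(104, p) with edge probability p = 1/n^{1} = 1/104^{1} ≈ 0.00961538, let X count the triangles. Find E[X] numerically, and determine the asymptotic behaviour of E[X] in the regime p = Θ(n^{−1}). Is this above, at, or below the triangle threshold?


Number of potential triangles: C(104, 3) = 182104.
Each occurs with probability p³ ≈ (0.00961538)³ ≈ 8.88996359e-07.
By linearity: E[X] = C(104, 3)·p³ ≈ 182104 · 8.88996359e-07 ≈ 0.161890.
Here α = 1, so p = 1/n is exactly at the triangle threshold p ~ 1/n. Asymptotically E[X] → c³/6 = 1³/6 = 1/6 ≈ 0.166667, a bounded constant. In this regime the triangle count is asymptotically Poisson(c³/6).

E[X] ≈ 0.161890; in regime p = Θ(1/n^{1}) E[X] stays bounded (at the triangle threshold p ~ 1/n).


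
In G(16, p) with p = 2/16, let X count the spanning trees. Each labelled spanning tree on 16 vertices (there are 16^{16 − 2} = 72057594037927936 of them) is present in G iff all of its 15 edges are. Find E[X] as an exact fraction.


K_16 has 16^{16 − 2} = 72057594037927936 labelled spanning trees.
For each such spanning tree H, let X_H = 1 if all 15 edges of H are present in G. Then P[X_H = 1] = p^{15} = (1/8)^{15} = 1/35184372088832.
Summing the indicators: E[X] = Σ_H E[X_H] = 72057594037927936 · p^{15} = 72057594037927936 · 1/35184372088832 = 2048.
Numerically: E[X] ≈ 2048.

E[X] = 72057594037927936 · (1/8)^{15} = 2048 ≈ 2048.


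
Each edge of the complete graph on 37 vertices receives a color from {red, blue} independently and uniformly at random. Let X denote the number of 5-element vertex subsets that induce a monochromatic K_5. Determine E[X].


Let X = Σ_S X_S over the C(37, 5) = 435897 subsets S of size 5, where X_S = 1 if the K_5 on S is monochromatic.
For a fixed S, the K_5 on S has C(5, 2) = 10 edges. P[all 10 edges red] = (1/2)^10, and likewise for blue, so P[monochromatic] = 2·(1/2)^10 = 2^{1 − 10} = 1/512.
By linearity: E[X] = C(37, 5) · 2^{1 − 10} = 435897 · 1/512 = 435897/512.
Numerically: E[X] ≈ 851.3613.

E[X] = C(37,5)·2^(1−C(5,2)) = 435897/512 ≈ 851.3613.


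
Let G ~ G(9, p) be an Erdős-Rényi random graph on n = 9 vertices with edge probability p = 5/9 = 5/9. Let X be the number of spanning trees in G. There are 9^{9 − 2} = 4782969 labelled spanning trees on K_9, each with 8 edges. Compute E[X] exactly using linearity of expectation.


K_9 has 9^{9 − 2} = 4782969 labelled spanning trees.
For each such spanning tree H, let X_H = 1 if all 8 edges of H are present in G. Then P[X_H = 1] = p^{8} = (5/9)^{8} = 390625/43046721.
Summing the indicators: E[X] = Σ_H E[X_H] = 4782969 · p^{8} = 4782969 · 390625/43046721 = 390625/9.
Numerically: E[X] ≈ 43403.

E[X] = 4782969 · (5/9)^{8} = 390625/9 ≈ 43403.


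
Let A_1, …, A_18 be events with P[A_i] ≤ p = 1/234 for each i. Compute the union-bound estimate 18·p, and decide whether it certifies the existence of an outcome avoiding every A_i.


Union bound: P[∪_{i=1}^{18} A_i] ≤ Σ_i P[A_i] ≤ 18·p = 18·(1/234) = 1/13.
Numerically: 1/13 ≈ 0.0769231.
Is 1/13 < 1? YES.
Since P[∪ A_i] ≤ 1/13 < 1, the complement has P[∩ A_i^c] ≥ 1 − 1/13 = 12/13 > 0, so some outcome avoids every A_i.

18·p = 1/13 ≈ 0.0769231; existence CERTIFIED by the union bound.


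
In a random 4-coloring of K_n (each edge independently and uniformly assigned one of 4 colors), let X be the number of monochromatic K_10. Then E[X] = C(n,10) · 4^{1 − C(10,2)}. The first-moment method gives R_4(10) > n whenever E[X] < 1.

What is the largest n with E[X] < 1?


We need C(n, 10) · 4^{1 − 45} < 1, i.e. C(n, 10) < 4^{45 − 1} = 309485009821345068724781056.
Check values of n near the boundary:
  n = 2018: C(2018, 10) = 301820606687612220663963508; 301820606687612220663963508 < 309485009821345068724781056? YES
  n = 2019: C(2019, 10) = 303322949179835278009229628; 303322949179835278009229628 < 309485009821345068724781056? YES
  n = 2020: C(2020, 10) = 304832018578739931133653656; 304832018578739931133653656 < 309485009821345068724781056? YES
  n = 2021: C(2021, 10) = 306347841644770462864800616; 306347841644770462864800616 < 309485009821345068724781056? YES
  n = 2022: C(2022, 10) = 307870445231474093395937796; 307870445231474093395937796 < 309485009821345068724781056? YES
  n = 2023: C(2023, 10) = 309399856285778485315440716; 309399856285778485315440716 < 309485009821345068724781056? YES
  n = 2024: C(2024, 10) = 310936101848269937576192656; 310936101848269937576192656 < 309485009821345068724781056? NO
The largest n with C(n, 10) < 309485009821345068724781056 is n = 2023 (where E[X] = 77349964071444621328860179/77371252455336267181195264 ≈ 0.999725). Hence R_4(10) > 2023, i.e. R_4(10) ≥ 2024.

Largest n = 2023; hence R_4(10) > 2023.


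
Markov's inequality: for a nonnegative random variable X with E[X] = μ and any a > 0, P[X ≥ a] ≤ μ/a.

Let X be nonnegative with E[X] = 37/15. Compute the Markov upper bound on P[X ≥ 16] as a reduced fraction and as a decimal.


μ = E[X] = 37/15, a = 16.
Markov: P[X ≥ 16] ≤ μ/a = (37/15)/16 = 37/240.
Numerically: ≈ 0.154167.
(Since a = 16 > μ = 2.466667, the bound 37/240 is < 1 and informative.)

P[X ≥ 16] ≤ 37/240 ≈ 0.154167.


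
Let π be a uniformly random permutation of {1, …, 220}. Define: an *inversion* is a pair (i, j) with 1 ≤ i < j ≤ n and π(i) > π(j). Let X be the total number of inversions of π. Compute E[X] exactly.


Write X = Σ X_I over the C(220, 2) = 24090 pairs i < j, with X_I the indicator of one inversion.
There are 24090 indicators.
For each fixed pair i < j, the values π(i) and π(j) are two distinct elements of {1, …, 220} in uniformly random order; by symmetry P[π(i) > π(j)] = 1/2.
By linearity: E[X] = 24090 · (1/2) = C(220, 2) · (1/2) = 24090/2 = 12045 ≈ 12045.000000.

E[X] = 12045 = 12045.000000.


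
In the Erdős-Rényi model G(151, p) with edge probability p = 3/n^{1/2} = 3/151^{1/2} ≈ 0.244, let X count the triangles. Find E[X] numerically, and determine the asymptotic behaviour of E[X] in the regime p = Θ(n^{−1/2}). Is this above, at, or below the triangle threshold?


Number of potential triangles: C(151, 3) = 562475.
Each occurs with probability p³ ≈ (0.244)³ ≈ 1.45512e-02.
By linearity: E[X] = C(151, 3)·p³ ≈ 562475 · 1.45512e-02 ≈ 8184.677.
Since α = 1/2 < 1, p = c/n^{1/2} ≫ 1/n is above the triangle threshold p ~ 1/n. Asymptotically E[X] ~ (c³/6)·n^{3(1−α)} = (3³/6)·n^{1.5} → ∞; triangles are abundant w.h.p.

E[X] ≈ 8184.677; in regime p = Θ(1/n^{1/2}) E[X] diverges (above the triangle threshold p ~ 1/n).


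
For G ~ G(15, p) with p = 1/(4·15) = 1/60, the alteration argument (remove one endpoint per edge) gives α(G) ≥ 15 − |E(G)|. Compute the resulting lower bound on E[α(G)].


E[|E(G)|] = C(15, 2)·p = 105 · (1/60) = 7/4.
E[α(G)] ≥ n − E[|E(G)|] = 15 − 7/4 = 53/4.
Numerically: ≈ 13.250.
(This is only a lower bound; the true E[α(G)] may be larger.)

E[α(G)] ≥ 53/4 ≈ 13.250.


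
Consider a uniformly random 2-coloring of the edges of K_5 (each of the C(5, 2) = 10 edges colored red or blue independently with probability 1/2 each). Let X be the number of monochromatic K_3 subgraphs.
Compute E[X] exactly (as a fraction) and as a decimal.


Let X = Σ_S X_S over the C(5, 3) = 10 subsets S of size 3, where X_S = 1 if the K_3 on S is monochromatic.
For a fixed S, the K_3 on S has C(3, 2) = 3 edges. P[all 3 edges red] = (1/2)^3, and likewise for blue, so P[monochromatic] = 2·(1/2)^3 = 2^{1 − 3} = 1/4.
Summing: E[X] = C(5, 3) · 2^{1 − 3} = 10 · 1/4 = 5/2.
Numerically: E[X] ≈ 2.500000.

E[X] = C(5,3)·2^(1−C(3,2)) = 5/2 ≈ 2.500000.


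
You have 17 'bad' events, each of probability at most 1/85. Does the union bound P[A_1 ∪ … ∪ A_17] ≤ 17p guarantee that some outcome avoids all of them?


Union bound: P[∪_{i=1}^{17} A_i] ≤ Σ_i P[A_i] ≤ 17·p = 17·(1/85) = 1/5.
Numerically: 1/5 ≈ 0.200000.
Is 1/5 < 1? YES.
Since P[∪ A_i] ≤ 1/5 < 1, the complement has P[∩ A_i^c] ≥ 1 − 1/5 = 4/5 > 0, so some outcome avoids every A_i.

17·p = 1/5 ≈ 0.200000; existence CERTIFIED by the union bound.


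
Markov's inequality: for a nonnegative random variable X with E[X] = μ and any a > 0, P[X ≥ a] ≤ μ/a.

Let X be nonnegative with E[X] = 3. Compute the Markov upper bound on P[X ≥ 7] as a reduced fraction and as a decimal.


μ = E[X] = 3, a = 7.
Markov: P[X ≥ 7] ≤ μ/a = (3)/7 = 3/7.
Numerically: ≈ 0.429.
(Since a = 7 > μ = 3.000, the bound 3/7 is < 1 and informative.)

P[X ≥ 7] ≤ 3/7 ≈ 0.429.


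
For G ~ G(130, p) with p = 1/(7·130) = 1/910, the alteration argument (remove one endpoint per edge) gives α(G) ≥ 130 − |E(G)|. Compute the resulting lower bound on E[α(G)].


E[|E(G)|] = C(130, 2)·p = 8385 · (1/910) = 129/14.
E[α(G)] ≥ n − E[|E(G)|] = 130 − 129/14 = 1691/14.
Numerically: ≈ 120.7857.
(This is only a lower bound; the true E[α(G)] may be larger.)

E[α(G)] ≥ 1691/14 ≈ 120.7857.


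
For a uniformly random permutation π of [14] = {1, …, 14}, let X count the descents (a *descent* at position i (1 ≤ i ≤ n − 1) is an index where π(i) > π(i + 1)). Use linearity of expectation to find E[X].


Write X = Σ X_I over i = 1, …, 13, with X_I the indicator of one descent.
There are 13 indicators.
For each fixed i, the pair (π(i), π(i+1)) is a uniformly random ordered pair of distinct values from {1, …, 14}; by symmetry P[π(i) > π(i+1)] = 1/2.
By linearity: E[X] = 13 · (1/2) = (14 − 1) · (1/2) = 13/2 ≈ 6.50000.

E[X] = 13/2 = 6.50000.


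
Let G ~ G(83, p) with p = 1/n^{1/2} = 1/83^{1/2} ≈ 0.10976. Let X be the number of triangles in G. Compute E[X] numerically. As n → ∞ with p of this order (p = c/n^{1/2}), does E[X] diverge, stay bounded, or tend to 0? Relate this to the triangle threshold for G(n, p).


Number of potential triangles: C(83, 3) = 91881.
Each occurs with probability p³ ≈ (0.10976)³ ≈ 1.3224610e-03.
By linearity: E[X] = C(83, 3)·p³ ≈ 91881 · 1.3224610e-03 ≈ 121.50904.
Since α = 1/2 < 1, p = c/n^{1/2} ≫ 1/n is above the triangle threshold p ~ 1/n. Asymptotically E[X] ~ (c³/6)·n^{3(1−α)} = (1³/6)·n^{1.5} → ∞; triangles are abundant w.h.p.

E[X] ≈ 121.50904; in regime p = Θ(1/n^{1/2}) E[X] diverges (above the triangle threshold p ~ 1/n).


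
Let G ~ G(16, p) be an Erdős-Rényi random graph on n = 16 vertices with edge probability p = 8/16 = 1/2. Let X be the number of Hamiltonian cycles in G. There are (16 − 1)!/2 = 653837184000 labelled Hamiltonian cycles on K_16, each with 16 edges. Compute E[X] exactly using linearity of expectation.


K_16 has (16 − 1)!/2 = 653837184000 labelled Hamiltonian cycles.
For each such Hamiltonian cycle H, let X_H = 1 if all 16 edges of H are present in G. Then P[X_H = 1] = p^{16} = (1/2)^{16} = 1/65536.
By linearity: E[X] = Σ_H E[X_H] = 653837184000 · p^{16} = 653837184000 · 1/65536 = 638512875/64.
Numerically: E[X] ≈ 9.98e+06.

E[X] = 653837184000 · (1/2)^{16} = 638512875/64 ≈ 9.98e+06.


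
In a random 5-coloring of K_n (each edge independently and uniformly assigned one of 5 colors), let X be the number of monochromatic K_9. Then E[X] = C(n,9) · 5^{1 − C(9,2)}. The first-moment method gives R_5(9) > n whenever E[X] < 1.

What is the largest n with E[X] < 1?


We need C(n, 9) · 5^{1 − 36} < 1, i.e. C(n, 9) < 5^{36 − 1} = 2910383045673370361328125.
Check values of n near the boundary:
  n = 2165: C(2165, 9) = 2832220612024886803272630; 2832220612024886803272630 < 2910383045673370361328125? YES
  n = 2166: C(2166, 9) = 2844037944203015677277940; 2844037944203015677277940 < 2910383045673370361328125? YES
  n = 2167: C(2167, 9) = 2855899084841489792706810; 2855899084841489792706810 < 2910383045673370361328125? YES
  n = 2168: C(2168, 9) = 2867804175977929537095120; 2867804175977929537095120 < 2910383045673370361328125? YES
  n = 2169: C(2169, 9) = 2879753360044504243499683; 2879753360044504243499683 < 2910383045673370361328125? YES
  n = 2170: C(2170, 9) = 2891746779868845075610510; 2891746779868845075610510 < 2910383045673370361328125? YES
  n = 2171: C(2171, 9) = 2903784578674959601827205; 2903784578674959601827205 < 2910383045673370361328125? YES
  n = 2172: C(2172, 9) = 2915866900084148060642020; 2915866900084148060642020 < 2910383045673370361328125? NO
  n = 2173: C(2173, 9) = 2927993888115921319674265; 2927993888115921319674265 < 2910383045673370361328125? NO
  n = 2174: C(2174, 9) = 2940165687188920530702934; 2940165687188920530702934 < 2910383045673370361328125? NO
The largest n with C(n, 9) < 2910383045673370361328125 is n = 2171 (where E[X] = 580756915734991920365441/582076609134674072265625 ≈ 0.99773). Hence R_5(9) > 2171, i.e. R_5(9) ≥ 2172.

Largest n = 2171; hence R_5(9) > 2171.


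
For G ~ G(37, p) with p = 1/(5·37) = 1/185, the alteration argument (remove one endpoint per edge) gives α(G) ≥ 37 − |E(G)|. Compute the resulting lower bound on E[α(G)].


E[|E(G)|] = C(37, 2)·p = 666 · (1/185) = 18/5.
E[α(G)] ≥ n − E[|E(G)|] = 37 − 18/5 = 167/5.
Numerically: ≈ 33.4000.
(This is only a lower bound; the true E[α(G)] may be larger.)

E[α(G)] ≥ 167/5 ≈ 33.4000.


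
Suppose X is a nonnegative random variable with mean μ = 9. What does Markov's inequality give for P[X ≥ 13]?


μ = E[X] = 9, a = 13.
Markov: P[X ≥ 13] ≤ μ/a = (9)/13 = 9/13.
Numerically: ≈ 0.6923.
(Since a = 13 > μ = 9.0000, the bound 9/13 is < 1 and informative.)

P[X ≥ 13] ≤ 9/13 ≈ 0.6923.


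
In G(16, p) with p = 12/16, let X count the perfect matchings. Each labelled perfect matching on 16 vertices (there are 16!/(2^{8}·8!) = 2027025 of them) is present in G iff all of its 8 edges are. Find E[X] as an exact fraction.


K_16 has 16!/(2^{8}·8!) = 2027025 labelled perfect matchings.
For each such perfect matching H, let X_H = 1 if all 8 edges of H are present in G. Then P[X_H = 1] = p^{8} = (3/4)^{8} = 6561/65536.
Summing the indicators: E[X] = Σ_H E[X_H] = 2027025 · p^{8} = 2027025 · 6561/65536 = 13299311025/65536.
Numerically: E[X] ≈ 2.03e+05.

E[X] = 2027025 · (3/4)^{8} = 13299311025/65536 ≈ 2.03e+05.


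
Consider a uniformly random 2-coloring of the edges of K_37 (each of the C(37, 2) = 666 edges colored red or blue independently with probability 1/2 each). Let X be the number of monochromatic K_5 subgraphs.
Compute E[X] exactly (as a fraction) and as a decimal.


Let X = Σ_S X_S over the C(37, 5) = 435897 subsets S of size 5, where X_S = 1 if the K_5 on S is monochromatic.
For a fixed S, the K_5 on S has C(5, 2) = 10 edges. P[all 10 edges red] = (1/2)^10, and likewise for blue, so P[monochromatic] = 2·(1/2)^10 = 2^{1 − 10} = 1/512.
By linearity: E[X] = C(37, 5) · 2^{1 − 10} = 435897 · 1/512 = 435897/512.
Numerically: E[X] ≈ 851.361328.

E[X] = C(37,5)·2^(1−C(5,2)) = 435897/512 ≈ 851.361328.


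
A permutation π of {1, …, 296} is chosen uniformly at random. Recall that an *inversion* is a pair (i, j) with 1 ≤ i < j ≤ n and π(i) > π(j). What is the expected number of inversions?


Write X = Σ X_I over the C(296, 2) = 43660 pairs i < j, with X_I the indicator of one inversion.
There are 43660 indicators.
For each fixed pair i < j, the values π(i) and π(j) are two distinct elements of {1, …, 296} in uniformly random order; by symmetry P[π(i) > π(j)] = 1/2.
By linearity: E[X] = 43660 · (1/2) = C(296, 2) · (1/2) = 43660/2 = 21830 ≈ 21830.0000.

E[X] = 21830 = 21830.0000.


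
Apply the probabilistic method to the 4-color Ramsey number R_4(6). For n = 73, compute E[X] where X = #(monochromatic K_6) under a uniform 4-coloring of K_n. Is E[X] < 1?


E[X] = C(73, 6) · 4^{1 − 15} = 170230452 · 4^{−14} = 170230452/268435456.
As a reduced fraction: E[X] = 42557613/67108864 ≈ 0.634.
Is E[X] < 1? YES.
Since E[X] < 1, there exists a 4-coloring of K_{73} with no monochromatic K_6; hence R_4(6) > 73.

E[X] = 42557613/67108864 ≈ 0.634; E[X] < 1, so R_4(6) > 73.


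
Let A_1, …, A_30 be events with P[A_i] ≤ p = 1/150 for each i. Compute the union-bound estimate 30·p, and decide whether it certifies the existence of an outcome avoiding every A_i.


Union bound: P[∪_{i=1}^{30} A_i] ≤ Σ_i P[A_i] ≤ 30·p = 30·(1/150) = 1/5.
Numerically: 1/5 ≈ 0.2000000.
Is 1/5 < 1? YES.
Since P[∪ A_i] ≤ 1/5 < 1, the complement has P[∩ A_i^c] ≥ 1 − 1/5 = 4/5 > 0, so some outcome avoids every A_i.

30·p = 1/5 ≈ 0.2000000; existence CERTIFIED by the union bound.


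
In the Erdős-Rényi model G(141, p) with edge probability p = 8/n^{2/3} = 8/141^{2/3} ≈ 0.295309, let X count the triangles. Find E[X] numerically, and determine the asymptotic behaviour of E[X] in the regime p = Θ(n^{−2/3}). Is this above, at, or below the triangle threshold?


Number of potential triangles: C(141, 3) = 457310.
Each occurs with probability p³ ≈ (0.295309)³ ≈ 2.57532317e-02.
By linearity: E[X] = C(141, 3)·p³ ≈ 457310 · 2.57532317e-02 ≈ 11777.210402.
Since α = 2/3 < 1, p = c/n^{2/3} ≫ 1/n is above the triangle threshold p ~ 1/n. Asymptotically E[X] ~ (c³/6)·n^{3(1−α)} = (8³/6)·n^{1} → ∞; triangles are abundant w.h.p.

E[X] ≈ 11777.210402; in regime p = Θ(1/n^{2/3}) E[X] diverges (above the triangle threshold p ~ 1/n).


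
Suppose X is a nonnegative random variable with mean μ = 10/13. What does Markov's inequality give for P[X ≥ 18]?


μ = E[X] = 10/13, a = 18.
Markov: P[X ≥ 18] ≤ μ/a = (10/13)/18 = 5/117.
Numerically: ≈ 0.043.
(Since a = 18 > μ = 0.769, the bound 5/117 is < 1 and informative.)

P[X ≥ 18] ≤ 5/117 ≈ 0.043.


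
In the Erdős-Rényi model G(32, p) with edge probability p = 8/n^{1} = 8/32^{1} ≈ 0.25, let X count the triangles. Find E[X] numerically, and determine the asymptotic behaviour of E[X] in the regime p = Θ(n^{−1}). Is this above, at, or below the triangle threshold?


Number of potential triangles: C(32, 3) = 4960.
Each occurs with probability p³ ≈ (0.25)³ ≈ 1.56250000e-02.
By linearity: E[X] = C(32, 3)·p³ ≈ 4960 · 1.56250000e-02 ≈ 77.500000.
Here α = 1, so p = 8/n is exactly at the triangle threshold p ~ 1/n. Asymptotically E[X] → c³/6 = 8³/6 = 256/3 ≈ 85.333333, a bounded constant. In this regime the triangle count is asymptotically Poisson(c³/6).

E[X] ≈ 77.500000; in regime p = Θ(1/n^{1}) E[X] stays bounded (at the triangle threshold p ~ 1/n).


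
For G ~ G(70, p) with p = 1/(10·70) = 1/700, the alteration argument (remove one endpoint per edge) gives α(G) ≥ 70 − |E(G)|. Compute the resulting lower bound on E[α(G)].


E[|E(G)|] = C(70, 2)·p = 2415 · (1/700) = 69/20.
E[α(G)] ≥ n − E[|E(G)|] = 70 − 69/20 = 1331/20.
Numerically: ≈ 66.55000.
(This is only a lower bound; the true E[α(G)] may be larger.)

E[α(G)] ≥ 1331/20 ≈ 66.55000.


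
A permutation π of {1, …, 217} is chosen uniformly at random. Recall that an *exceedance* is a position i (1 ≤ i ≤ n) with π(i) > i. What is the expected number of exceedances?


Write X = Σ_{i=1}^{217} X_i, where X_i = 1_{π(i) > i}.
For each fixed i, π(i) is uniform over {1, …, 217} (marginal of a uniform permutation), so P[π(i) > i] = (n − i)/n. Summing: Σ_{i=1}^{217} (n − i)/n = (0 + 1 + … + 216)/217 = 217(217 − 1)/(2·217) = (217 − 1)/2.
Hence E[X] = Σ_{i=1}^{217} (217 − i)/217 = 108 ≈ 108.000.

E[X] = 108 = 108.000.


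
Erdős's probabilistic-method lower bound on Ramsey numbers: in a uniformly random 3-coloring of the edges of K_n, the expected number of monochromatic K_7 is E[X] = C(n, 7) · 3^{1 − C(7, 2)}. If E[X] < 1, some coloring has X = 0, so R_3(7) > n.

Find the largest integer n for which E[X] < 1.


We need C(n, 7) · 3^{1 − 21} < 1, i.e. C(n, 7) < 3^{21 − 1} = 3486784401.
Check values of n near the boundary:
  n = 78: C(78, 7) = 2641902120; 2641902120 < 3486784401? YES
  n = 79: C(79, 7) = 2898753715; 2898753715 < 3486784401? YES
  n = 80: C(80, 7) = 3176716400; 3176716400 < 3486784401? YES
  n = 81: C(81, 7) = 3477216600; 3477216600 < 3486784401? YES
  n = 82: C(82, 7) = 3801756816; 3801756816 < 3486784401? NO
  n = 83: C(83, 7) = 4151918628; 4151918628 < 3486784401? NO
The largest n with C(n, 7) < 3486784401 is n = 81 (where E[X] = 42928600/43046721 ≈ 0.9973). Hence R_3(7) > 81, i.e. R_3(7) ≥ 82.

Largest n = 81; hence R_3(7) > 81.


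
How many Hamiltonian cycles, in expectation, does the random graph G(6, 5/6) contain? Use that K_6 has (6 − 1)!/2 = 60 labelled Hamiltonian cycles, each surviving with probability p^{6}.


K_6 has (6 − 1)!/2 = 60 labelled Hamiltonian cycles.
For each such Hamiltonian cycle H, let X_H = 1 if all 6 edges of H are present in G. Then P[X_H = 1] = p^{6} = (5/6)^{6} = 15625/46656.
By linearity: E[X] = Σ_H E[X_H] = 60 · p^{6} = 60 · 15625/46656 = 78125/3888.
Numerically: E[X] ≈ 20.09.

E[X] = 60 · (5/6)^{6} = 78125/3888 ≈ 20.09.


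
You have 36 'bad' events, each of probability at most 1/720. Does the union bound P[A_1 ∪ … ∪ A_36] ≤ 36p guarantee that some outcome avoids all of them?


Union bound: P[∪_{i=1}^{36} A_i] ≤ Σ_i P[A_i] ≤ 36·p = 36·(1/720) = 1/20.
Numerically: 1/20 ≈ 0.0500.
Is 1/20 < 1? YES.
Since P[∪ A_i] ≤ 1/20 < 1, the complement has P[∩ A_i^c] ≥ 1 − 1/20 = 19/20 > 0, so some outcome avoids every A_i.

36·p = 1/20 ≈ 0.0500; existence CERTIFIED by the union bound.


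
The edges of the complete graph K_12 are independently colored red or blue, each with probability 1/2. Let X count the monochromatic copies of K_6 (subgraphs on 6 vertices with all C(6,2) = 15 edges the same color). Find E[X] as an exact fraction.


Let X = Σ_S X_S over the C(12, 6) = 924 subsets S of size 6, where X_S = 1 if the K_6 on S is monochromatic.
For a fixed S, the K_6 on S has C(6, 2) = 15 edges. P[all 15 edges red] = (1/2)^15, and likewise for blue, so P[monochromatic] = 2·(1/2)^15 = 2^{1 − 15} = 1/16384.
By linearity: E[X] = C(12, 6) · 2^{1 − 15} = 924 · 1/16384 = 231/4096.
Numerically: E[X] ≈ 0.0564.

E[X] = C(12,6)·2^(1−C(6,2)) = 231/4096 ≈ 0.0564.


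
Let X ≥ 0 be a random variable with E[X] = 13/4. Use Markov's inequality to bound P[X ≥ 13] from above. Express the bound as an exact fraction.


μ = E[X] = 13/4, a = 13.
Markov: P[X ≥ 13] ≤ μ/a = (13/4)/13 = 1/4.
Numerically: ≈ 0.250000.
(Since a = 13 > μ = 3.250000, the bound 1/4 is < 1 and informative.)

P[X ≥ 13] ≤ 1/4 ≈ 0.250000.


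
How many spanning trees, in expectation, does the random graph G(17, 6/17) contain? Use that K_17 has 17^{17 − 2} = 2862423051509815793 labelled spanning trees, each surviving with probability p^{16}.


K_17 has 17^{17 − 2} = 2862423051509815793 labelled spanning trees.
For each such spanning tree H, let X_H = 1 if all 16 edges of H are present in G. Then P[X_H = 1] = p^{16} = (6/17)^{16} = 2821109907456/48661191875666868481.
By linearity of expectation: E[X] = Σ_H E[X_H] = 2862423051509815793 · p^{16} = 2862423051509815793 · 2821109907456/48661191875666868481 = 2821109907456/17.
Numerically: E[X] ≈ 1.66e+11.

E[X] = 2862423051509815793 · (6/17)^{16} = 2821109907456/17 ≈ 1.66e+11.


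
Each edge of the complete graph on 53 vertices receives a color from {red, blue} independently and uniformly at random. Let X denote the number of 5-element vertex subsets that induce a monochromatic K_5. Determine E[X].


Let X = Σ_S X_S over the C(53, 5) = 2869685 subsets S of size 5, where X_S = 1 if the K_5 on S is monochromatic.
For a fixed S, the K_5 on S has C(5, 2) = 10 edges. P[all 10 edges red] = (1/2)^10, and likewise for blue, so P[monochromatic] = 2·(1/2)^10 = 2^{1 − 10} = 1/512.
Summing: E[X] = C(53, 5) · 2^{1 − 10} = 2869685 · 1/512 = 2869685/512.
Numerically: E[X] ≈ 5604.853516.

E[X] = C(53,5)·2^(1−C(5,2)) = 2869685/512 ≈ 5604.853516.


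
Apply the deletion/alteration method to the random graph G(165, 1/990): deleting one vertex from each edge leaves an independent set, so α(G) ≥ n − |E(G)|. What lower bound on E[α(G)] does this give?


E[|E(G)|] = C(165, 2)·p = 13530 · (1/990) = 41/3.
E[α(G)] ≥ n − E[|E(G)|] = 165 − 41/3 = 454/3.
Numerically: ≈ 151.333333.
(This is only a lower bound; the true E[α(G)] may be larger.)

E[α(G)] ≥ 454/3 ≈ 151.333333.


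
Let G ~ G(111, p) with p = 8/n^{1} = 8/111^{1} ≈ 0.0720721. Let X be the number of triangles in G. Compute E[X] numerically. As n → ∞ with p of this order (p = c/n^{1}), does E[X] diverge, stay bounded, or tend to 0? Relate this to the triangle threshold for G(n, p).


Number of potential triangles: C(111, 3) = 221815.
Each occurs with probability p³ ≈ (0.0720721)³ ≈ 3.74369987e-04.
By linearity: E[X] = C(111, 3)·p³ ≈ 221815 · 3.74369987e-04 ≈ 83.040879.
Here α = 1, so p = 8/n is exactly at the triangle threshold p ~ 1/n. Asymptotically E[X] → c³/6 = 8³/6 = 256/3 ≈ 85.333333, a bounded constant. In this regime the triangle count is asymptotically Poisson(c³/6).

E[X] ≈ 83.040879; in regime p = Θ(1/n^{1}) E[X] stays bounded (at the triangle threshold p ~ 1/n).
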